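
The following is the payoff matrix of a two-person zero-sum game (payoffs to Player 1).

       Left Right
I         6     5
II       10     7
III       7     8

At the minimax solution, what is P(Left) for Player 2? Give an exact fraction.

1/4

Row minima: I → 5, II → 7, III → 7; maximin = 7.
Column maxima: Left → 10, Right → 8; minimax = 8.
7 ≠ 8, so there is no saddle point; optimal play is mixed.
I is strictly dominated by II, so Player 1 never plays it.
On the remaining 2×2 (II, III vs Left, Right):
Let Player 1 play II with probability p. Expected payoff against Left: 10p + 7(1−p) = 3p + 7; against Right: 7p + 8(1−p) = −p + 8.
Setting these equal: 3p + 7 = −p + 8 ⇒ 4p = 1 ⇒ p = 1/4, and the value is (3)·(1/4) + 7 = 31/4.
For Player 2: with q = P(Left), equating II's and III's payoffs gives 3q + 7 = −q + 8 ⇒ q = 1/4.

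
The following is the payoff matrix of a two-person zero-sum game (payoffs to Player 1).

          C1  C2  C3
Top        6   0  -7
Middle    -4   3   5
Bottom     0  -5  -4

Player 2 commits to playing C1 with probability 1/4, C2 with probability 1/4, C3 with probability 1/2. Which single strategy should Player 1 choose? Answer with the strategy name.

Middle

Expected payoff of Top: (1/4)·6 + (1/4)·0 + (1/2)·(-7) = -2.
Expected payoff of Middle: (1/4)·(-4) + (1/4)·3 + (1/2)·5 = 9/4.
Expected payoff of Bottom: (1/4)·0 + (1/4)·(-5) + (1/2)·(-4) = -13/4.
The largest is 9/4, so Player 1's best response is Middle.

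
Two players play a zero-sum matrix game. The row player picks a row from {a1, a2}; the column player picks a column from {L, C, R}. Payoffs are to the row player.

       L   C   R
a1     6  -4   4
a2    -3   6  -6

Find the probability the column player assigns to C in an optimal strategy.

Row minima: a1 → -4, a2 → -6; maximin = -4.
Column maxima: L → 6, C → 6, R → 4; minimax = 4.
-4 ≠ 4, so there is no saddle point; optimal play is mixed.
L is strictly dominated by R (it gives the row player strictly more in every row), so the column player never plays it.
On the remaining 2×2 (a1, a2 vs C, R):
Let the row player play a1 with probability p. Expected payoff against C: (-4)p + 6(1−p) = −10p + 6; against R: 4p + (-6)(1−p) = 10p − 6.
Setting these equal: −10p + 6 = 10p − 6 ⇒ −20p = -12 ⇒ p = 3/5, and the value is (-10)·(3/5) + 6 = 0.
For the column player: with q = P(C), equating a1's and a2's payoffs gives −8q + 4 = 12q − 6 ⇒ q = 1/2.

1/2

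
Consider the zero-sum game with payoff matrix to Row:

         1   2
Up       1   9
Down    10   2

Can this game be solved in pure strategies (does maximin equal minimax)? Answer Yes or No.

Row minima: Up → 1, Down → 2; maximin = 2.
Column maxima: 1 → 10, 2 → 9; minimax = 9.
2 ≠ 9, so no pure-strategy equilibrium exists.

No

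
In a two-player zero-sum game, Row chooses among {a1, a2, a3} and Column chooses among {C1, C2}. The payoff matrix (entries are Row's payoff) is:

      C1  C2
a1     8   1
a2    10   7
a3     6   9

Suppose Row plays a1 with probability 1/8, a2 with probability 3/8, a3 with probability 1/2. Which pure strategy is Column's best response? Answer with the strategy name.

If Column plays C1, Row's expected payoff is (1/8)·8 + (3/8)·10 + (1/2)·6 = 31/4.
If Column plays C2, Row's expected payoff is (1/8)·1 + (3/8)·7 + (1/2)·9 = 29/4.
Column minimizes Row's payoff; the smallest is 29/4, so the best response is C2.

C2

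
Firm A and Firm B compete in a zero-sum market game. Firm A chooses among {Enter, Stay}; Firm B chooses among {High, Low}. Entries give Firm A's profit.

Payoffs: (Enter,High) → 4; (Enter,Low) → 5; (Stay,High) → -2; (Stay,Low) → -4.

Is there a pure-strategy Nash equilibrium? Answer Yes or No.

Row minima: Enter → 4, Stay → -4; maximin = 4.
Column maxima: High → 4, Low → 5; minimax = 4.
maximin = minimax = 4, so a saddle point exists.

Yes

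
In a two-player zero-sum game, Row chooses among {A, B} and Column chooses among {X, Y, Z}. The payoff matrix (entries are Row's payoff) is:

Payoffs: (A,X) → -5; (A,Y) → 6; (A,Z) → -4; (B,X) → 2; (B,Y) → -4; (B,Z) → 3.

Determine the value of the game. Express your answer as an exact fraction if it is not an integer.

Row minima: A → -5, B → -4; maximin = -4.
Column maxima: X → 2, Y → 6, Z → 3; minimax = 2.
-4 ≠ 2, so there is no saddle point; optimal play is mixed.
Z is strictly dominated by X (it gives Row strictly more in every row), so Column never plays it.
On the remaining 2×2 (A, B vs X, Y):
Let Row play A with probability p. Expected payoff against X: (-5)p + 2(1−p) = −7p + 2; against Y: 6p + (-4)(1−p) = 10p − 4.
Setting these equal: −7p + 2 = 10p − 4 ⇒ −17p = -6 ⇒ p = 6/17, and the value is (-7)·(6/17) + 2 = -8/17.
For Column: with q = P(X), equating A's and B's payoffs gives −11q + 6 = 6q − 4 ⇒ q = 10/17.

-8/17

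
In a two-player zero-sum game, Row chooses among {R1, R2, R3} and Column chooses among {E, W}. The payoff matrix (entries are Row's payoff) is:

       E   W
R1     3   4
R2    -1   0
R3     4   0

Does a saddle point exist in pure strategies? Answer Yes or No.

Row minima: R1 → 3, R2 → -1, R3 → 0; maximin = 3.
Column maxima: E → 4, W → 4; minimax = 4.
3 ≠ 4, so no pure-strategy equilibrium exists.

No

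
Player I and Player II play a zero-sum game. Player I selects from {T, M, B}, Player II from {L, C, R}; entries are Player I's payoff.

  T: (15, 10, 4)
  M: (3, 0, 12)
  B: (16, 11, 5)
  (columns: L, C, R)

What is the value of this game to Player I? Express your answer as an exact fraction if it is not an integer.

Row minima: T → 4, M → 0, B → 5; maximin = 5.
Column maxima: L → 16, C → 11, R → 12; minimax = 11.
5 ≠ 11, so there is no saddle point; optimal play is mixed.
T is strictly dominated by B, so Player I never plays it.
L is strictly dominated by C (it gives Player I strictly more in every row), so Player II never plays it.
On the remaining 2×2 (M, B vs C, R):
Let Player I play M with probability p. Expected payoff against C: 0p + 11(1−p) = −11p + 11; against R: 12p + 5(1−p) = 7p + 5.
Setting these equal: −11p + 11 = 7p + 5 ⇒ −18p = -6 ⇒ p = 1/3, and the value is (-11)·(1/3) + 11 = 22/3.
For Player II: with q = P(C), equating M's and B's payoffs gives −12q + 12 = 6q + 5 ⇒ q = 7/18.

22/3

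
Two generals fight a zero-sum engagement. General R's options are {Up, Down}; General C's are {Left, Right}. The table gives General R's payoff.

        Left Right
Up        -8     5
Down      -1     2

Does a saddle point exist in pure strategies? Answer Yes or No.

Yes

Row minima: Up → -8, Down → -1; maximin = -1.
Column maxima: Left → -1, Right → 5; minimax = -1.
maximin = minimax = -1, so a saddle point exists.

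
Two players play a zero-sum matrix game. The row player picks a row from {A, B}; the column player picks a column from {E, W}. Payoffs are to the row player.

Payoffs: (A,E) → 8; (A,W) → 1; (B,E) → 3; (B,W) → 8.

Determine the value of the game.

Row minima: A → 1, B → 3; maximin = 3.
Column maxima: E → 8, W → 8; minimax = 8.
3 ≠ 8, so there is no saddle point; optimal play is mixed.
Let the row player play A with probability p. Expected payoff against E: 8p + 3(1−p) = 5p + 3; against W: 1p + 8(1−p) = −7p + 8.
Setting these equal: 5p + 3 = −7p + 8 ⇒ 12p = 5 ⇒ p = 5/12, and the value is (5)·(5/12) + 3 = 61/12.
For the column player: with q = P(E), equating A's and B's payoffs gives 7q + 1 = −5q + 8 ⇒ q = 7/12.

61/12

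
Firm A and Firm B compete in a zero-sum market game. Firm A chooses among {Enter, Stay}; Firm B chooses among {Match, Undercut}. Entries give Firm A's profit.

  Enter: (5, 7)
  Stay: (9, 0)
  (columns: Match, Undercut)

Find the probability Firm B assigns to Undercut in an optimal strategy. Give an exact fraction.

4/11

Row minima: Enter → 5, Stay → 0; maximin = 5.
Column maxima: Match → 9, Undercut → 7; minimax = 7.
5 ≠ 7, so there is no saddle point; optimal play is mixed.
Let Firm A play Enter with probability p. Expected payoff against Match: 5p + 9(1−p) = −4p + 9; against Undercut: 7p + 0(1−p) = 7p.
Setting these equal: −4p + 9 = 7p ⇒ −11p = -9 ⇒ p = 9/11, and the value is (-4)·(9/11) + 9 = 63/11.
For Firm B: with q = P(Match), equating Enter's and Stay's payoffs gives −2q + 7 = 9q ⇒ q = 7/11.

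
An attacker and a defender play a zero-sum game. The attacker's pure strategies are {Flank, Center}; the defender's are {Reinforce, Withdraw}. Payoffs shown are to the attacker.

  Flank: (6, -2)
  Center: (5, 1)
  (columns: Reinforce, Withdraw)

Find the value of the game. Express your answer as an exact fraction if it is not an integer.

1

Row minima: Flank → -2, Center → 1; maximin = 1.
Column maxima: Reinforce → 6, Withdraw → 1; minimax = 1.
Since maximin = minimax = 1, there is a saddle point and the value is 1.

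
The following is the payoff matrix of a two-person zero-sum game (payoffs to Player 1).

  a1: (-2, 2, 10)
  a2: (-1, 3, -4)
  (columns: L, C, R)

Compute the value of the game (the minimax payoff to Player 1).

-6/5

Row minima: a1 → -2, a2 → -4; maximin = -2.
Column maxima: L → -1, C → 3, R → 10; minimax = -1.
-2 ≠ -1, so there is no saddle point; optimal play is mixed.
C is strictly dominated by L (it gives Player 1 strictly more in every row), so Player 2 never plays it.
On the remaining 2×2 (a1, a2 vs L, R):
Let Player 1 play a1 with probability p. Expected payoff against L: (-2)p + (-1)(1−p) = −p − 1; against R: 10p + (-4)(1−p) = 14p − 4.
Setting these equal: −p − 1 = 14p − 4 ⇒ −15p = -3 ⇒ p = 1/5, and the value is (-1)·(1/5) − 1 = -6/5.
For Player 2: with q = P(L), equating a1's and a2's payoffs gives −12q + 10 = 3q − 4 ⇒ q = 14/15.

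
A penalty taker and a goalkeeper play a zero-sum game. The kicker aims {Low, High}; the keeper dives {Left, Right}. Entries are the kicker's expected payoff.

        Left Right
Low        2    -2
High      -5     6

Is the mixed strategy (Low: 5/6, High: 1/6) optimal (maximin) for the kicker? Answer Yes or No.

Against Left this mix gives (5/6)·2 + (1/6)·(-5) = 5/6.
Against Right this mix gives (5/6)·(-2) + (1/6)·6 = -2/3.
The keeper will play Right, holding the kicker to -2/3. Shifting weight toward the row that does better against Right would raise this floor (the equalizing mix achieves 2/15 against both Right and Left), so the proposed strategy is not optimal.

No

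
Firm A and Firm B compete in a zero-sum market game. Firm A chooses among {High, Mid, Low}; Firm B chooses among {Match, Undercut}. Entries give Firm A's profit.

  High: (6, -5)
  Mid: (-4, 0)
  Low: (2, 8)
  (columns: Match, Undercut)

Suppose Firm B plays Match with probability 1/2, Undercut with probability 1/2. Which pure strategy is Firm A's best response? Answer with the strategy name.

Expected payoff of High: (1/2)·6 + (1/2)·(-5) = 1/2.
Expected payoff of Mid: (1/2)·(-4) + (1/2)·0 = -2.
Expected payoff of Low: (1/2)·2 + (1/2)·8 = 5.
The largest is 5, so Firm A's best response is Low.

Low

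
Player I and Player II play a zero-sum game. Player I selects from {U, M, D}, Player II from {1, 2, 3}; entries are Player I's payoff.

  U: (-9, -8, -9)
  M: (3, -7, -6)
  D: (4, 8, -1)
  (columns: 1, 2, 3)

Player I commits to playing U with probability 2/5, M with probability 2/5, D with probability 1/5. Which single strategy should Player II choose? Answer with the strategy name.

3

If Player II plays 1, Player I's expected payoff is (2/5)·(-9) + (2/5)·3 + (1/5)·4 = -8/5.
If Player II plays 2, Player I's expected payoff is (2/5)·(-8) + (2/5)·(-7) + (1/5)·8 = -22/5.
If Player II plays 3, Player I's expected payoff is (2/5)·(-9) + (2/5)·(-6) + (1/5)·(-1) = -31/5.
Player II minimizes Player I's payoff; the smallest is -31/5, so the best response is 3.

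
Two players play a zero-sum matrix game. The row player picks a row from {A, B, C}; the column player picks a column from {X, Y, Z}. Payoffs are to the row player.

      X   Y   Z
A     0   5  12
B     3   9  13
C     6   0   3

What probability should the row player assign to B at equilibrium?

Row minima: A → 0, B → 3, C → 0; maximin = 3.
Column maxima: X → 6, Y → 9, Z → 13; minimax = 6.
3 ≠ 6, so there is no saddle point; optimal play is mixed.
A is strictly dominated by B, so the row player never plays it.
Z is strictly dominated by Y (it gives the row player strictly more in every row), so the column player never plays it.
On the remaining 2×2 (B, C vs X, Y):
Let the row player play B with probability p. Expected payoff against X: 3p + 6(1−p) = −3p + 6; against Y: 9p + 0(1−p) = 9p.
Setting these equal: −3p + 6 = 9p ⇒ −12p = -6 ⇒ p = 1/2, and the value is (-3)·(1/2) + 6 = 9/2.
For the column player: with q = P(X), equating B's and C's payoffs gives −6q + 9 = 6q ⇒ q = 3/4.

1/2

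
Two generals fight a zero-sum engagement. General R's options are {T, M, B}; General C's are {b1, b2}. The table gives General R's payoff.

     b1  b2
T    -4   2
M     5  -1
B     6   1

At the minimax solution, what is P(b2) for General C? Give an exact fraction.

Row minima: T → -4, M → -1, B → 1; maximin = 1.
Column maxima: b1 → 6, b2 → 2; minimax = 2.
1 ≠ 2, so there is no saddle point; optimal play is mixed.
M is strictly dominated by B, so General R never plays it.
On the remaining 2×2 (T, B vs b1, b2):
Let General R play T with probability p. Expected payoff against b1: (-4)p + 6(1−p) = −10p + 6; against b2: 2p + 1(1−p) = p + 1.
Setting these equal: −10p + 6 = p + 1 ⇒ −11p = -5 ⇒ p = 5/11, and the value is (-10)·(5/11) + 6 = 16/11.
For General C: with q = P(b1), equating T's and B's payoffs gives −6q + 2 = 5q + 1 ⇒ q = 1/11.

10/11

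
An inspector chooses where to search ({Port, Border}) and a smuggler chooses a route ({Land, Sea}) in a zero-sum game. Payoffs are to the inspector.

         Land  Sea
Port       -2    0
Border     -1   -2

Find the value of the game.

Row minima: Port → -2, Border → -2; maximin = -2.
Column maxima: Land → -1, Sea → 0; minimax = -1.
-2 ≠ -1, so there is no saddle point; optimal play is mixed.
Let the inspector play Port with probability p. Expected payoff against Land: (-2)p + (-1)(1−p) = −p − 1; against Sea: 0p + (-2)(1−p) = 2p − 2.
Setting these equal: −p − 1 = 2p − 2 ⇒ −3p = -1 ⇒ p = 1/3, and the value is (-1)·(1/3) − 1 = -4/3.
For the smuggler: with q = P(Land), equating Port's and Border's payoffs gives −2q = q − 2 ⇒ q = 2/3.

-4/3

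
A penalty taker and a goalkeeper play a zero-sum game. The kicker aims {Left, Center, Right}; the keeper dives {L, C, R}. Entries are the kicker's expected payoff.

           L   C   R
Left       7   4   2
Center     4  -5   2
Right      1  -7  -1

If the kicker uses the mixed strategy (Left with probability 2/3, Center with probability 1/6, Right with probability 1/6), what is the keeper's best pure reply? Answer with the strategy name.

C

If the keeper plays L, the kicker's expected payoff is (2/3)·7 + (1/6)·4 + (1/6)·1 = 11/2.
If the keeper plays C, the kicker's expected payoff is (2/3)·4 + (1/6)·(-5) + (1/6)·(-7) = 2/3.
If the keeper plays R, the kicker's expected payoff is (2/3)·2 + (1/6)·2 + (1/6)·(-1) = 3/2.
The keeper minimizes the kicker's payoff; the smallest is 2/3, so the best response is C.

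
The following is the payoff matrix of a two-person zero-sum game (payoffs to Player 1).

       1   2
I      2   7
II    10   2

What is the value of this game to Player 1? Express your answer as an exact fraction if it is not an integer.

Row minima: I → 2, II → 2; maximin = 2.
Column maxima: 1 → 10, 2 → 7; minimax = 7.
2 ≠ 7, so there is no saddle point; optimal play is mixed.
Let Player 1 play I with probability p. Expected payoff against 1: 2p + 10(1−p) = −8p + 10; against 2: 7p + 2(1−p) = 5p + 2.
Setting these equal: −8p + 10 = 5p + 2 ⇒ −13p = -8 ⇒ p = 8/13, and the value is (-8)·(8/13) + 10 = 66/13.
For Player 2: with q = P(1), equating I's and II's payoffs gives −5q + 7 = 8q + 2 ⇒ q = 5/13.

66/13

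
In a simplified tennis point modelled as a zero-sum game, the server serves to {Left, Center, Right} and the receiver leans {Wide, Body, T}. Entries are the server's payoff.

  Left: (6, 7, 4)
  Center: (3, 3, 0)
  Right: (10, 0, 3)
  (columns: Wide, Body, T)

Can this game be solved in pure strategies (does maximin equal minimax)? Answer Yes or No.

Yes

Row minima: Left → 4, Center → 0, Right → 0; maximin = 4.
Column maxima: Wide → 10, Body → 7, T → 4; minimax = 4.
maximin = minimax = 4, so a saddle point exists.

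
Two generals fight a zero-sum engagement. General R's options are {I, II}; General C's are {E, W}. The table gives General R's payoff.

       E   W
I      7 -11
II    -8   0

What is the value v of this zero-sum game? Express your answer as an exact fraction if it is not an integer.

Row minima: I → -11, II → -8; maximin = -8.
Column maxima: E → 7, W → 0; minimax = 0.
-8 ≠ 0, so there is no saddle point; optimal play is mixed.
Let General R play I with probability p. Expected payoff against E: 7p + (-8)(1−p) = 15p − 8; against W: (-11)p + 0(1−p) = −11p.
Setting these equal: 15p − 8 = −11p ⇒ 26p = 8 ⇒ p = 4/13, and the value is (15)·(4/13) − 8 = -44/13.
For General C: with q = P(E), equating I's and II's payoffs gives 18q − 11 = −8q ⇒ q = 11/26.

-44/13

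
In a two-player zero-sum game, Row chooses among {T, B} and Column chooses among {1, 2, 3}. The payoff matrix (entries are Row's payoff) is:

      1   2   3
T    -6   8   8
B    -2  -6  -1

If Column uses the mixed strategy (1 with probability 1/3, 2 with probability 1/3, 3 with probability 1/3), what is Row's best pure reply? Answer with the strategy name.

Expected payoff of T: (1/3)·(-6) + (1/3)·8 + (1/3)·8 = 10/3.
Expected payoff of B: (1/3)·(-2) + (1/3)·(-6) + (1/3)·(-1) = -3.
The largest is 10/3, so Row's best response is T.

T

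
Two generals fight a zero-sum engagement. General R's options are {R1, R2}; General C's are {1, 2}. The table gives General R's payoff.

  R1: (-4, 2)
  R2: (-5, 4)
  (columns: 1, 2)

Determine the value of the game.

-4

Row minima: R1 → -4, R2 → -5; maximin = -4.
Column maxima: 1 → -4, 2 → 4; minimax = -4.
Since maximin = minimax = -4, there is a saddle point and the value is -4.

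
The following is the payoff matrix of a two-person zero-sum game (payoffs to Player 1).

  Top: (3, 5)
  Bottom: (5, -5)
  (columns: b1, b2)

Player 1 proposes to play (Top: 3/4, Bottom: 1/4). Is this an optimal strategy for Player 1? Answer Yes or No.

No

Against b1 this mix gives (3/4)·3 + (1/4)·5 = 7/2.
Against b2 this mix gives (3/4)·5 + (1/4)·(-5) = 5/2.
Player 2 will play b2, holding Player 1 to 5/2. Shifting weight toward the row that does better against b2 would raise this floor (the equalizing mix achieves 10/3 against both b2 and b1), so the proposed strategy is not optimal.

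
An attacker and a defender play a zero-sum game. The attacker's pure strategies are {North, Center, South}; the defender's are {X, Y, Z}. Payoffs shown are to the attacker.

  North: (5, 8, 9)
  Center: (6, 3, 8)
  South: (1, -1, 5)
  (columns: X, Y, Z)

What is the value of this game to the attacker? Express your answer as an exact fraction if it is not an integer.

Row minima: North → 5, Center → 3, South → -1; maximin = 5.
Column maxima: X → 6, Y → 8, Z → 9; minimax = 6.
5 ≠ 6, so there is no saddle point; optimal play is mixed.
South is strictly dominated by North, so the attacker never plays it.
Z is strictly dominated by X (it gives the attacker strictly more in every row), so the defender never plays it.
On the remaining 2×2 (North, Center vs X, Y):
Let the attacker play North with probability p. Expected payoff against X: 5p + 6(1−p) = −p + 6; against Y: 8p + 3(1−p) = 5p + 3.
Setting these equal: −p + 6 = 5p + 3 ⇒ −6p = -3 ⇒ p = 1/2, and the value is (-1)·(1/2) + 6 = 11/2.
For the defender: with q = P(X), equating North's and Center's payoffs gives −3q + 8 = 3q + 3 ⇒ q = 5/6.

11/2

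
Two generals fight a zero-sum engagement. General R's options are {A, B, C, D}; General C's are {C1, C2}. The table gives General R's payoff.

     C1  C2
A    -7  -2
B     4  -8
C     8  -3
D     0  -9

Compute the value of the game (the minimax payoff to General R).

-37/16

Row minima: A → -7, B → -8, C → -3, D → -9; maximin = -3.
Column maxima: C1 → 8, C2 → -2; minimax = -2.
-3 ≠ -2, so there is no saddle point; optimal play is mixed.
B is strictly dominated by C, so General R never plays it.
D is strictly dominated by C, so General R never plays it.
On the remaining 2×2 (A, C vs C1, C2):
Let General R play A with probability p. Expected payoff against C1: (-7)p + 8(1−p) = −15p + 8; against C2: (-2)p + (-3)(1−p) = p − 3.
Setting these equal: −15p + 8 = p − 3 ⇒ −16p = -11 ⇒ p = 11/16, and the value is (-15)·(11/16) + 8 = -37/16.
For General C: with q = P(C1), equating A's and C's payoffs gives −5q − 2 = 11q − 3 ⇒ q = 1/16.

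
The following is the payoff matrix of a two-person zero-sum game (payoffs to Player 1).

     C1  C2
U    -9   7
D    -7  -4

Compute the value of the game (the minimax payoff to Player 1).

Row minima: U → -9, D → -7; maximin = -7.
Column maxima: C1 → -7, C2 → 7; minimax = -7.
Since maximin = minimax = -7, there is a saddle point and the value is -7.

-7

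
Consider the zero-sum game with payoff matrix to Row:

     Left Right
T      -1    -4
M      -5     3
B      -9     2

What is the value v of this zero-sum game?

Row minima: T → -4, M → -5, B → -9; maximin = -4.
Column maxima: Left → -1, Right → 3; minimax = -1.
-4 ≠ -1, so there is no saddle point; optimal play is mixed.
B is strictly dominated by M, so Row never plays it.
On the remaining 2×2 (T, M vs Left, Right):
Let Row play T with probability p. Expected payoff against Left: (-1)p + (-5)(1−p) = 4p − 5; against Right: (-4)p + 3(1−p) = −7p + 3.
Setting these equal: 4p − 5 = −7p + 3 ⇒ 11p = 8 ⇒ p = 8/11, and the value is (4)·(8/11) − 5 = -23/11.
For Column: with q = P(Left), equating T's and M's payoffs gives 3q − 4 = −8q + 3 ⇒ q = 7/11.

-23/11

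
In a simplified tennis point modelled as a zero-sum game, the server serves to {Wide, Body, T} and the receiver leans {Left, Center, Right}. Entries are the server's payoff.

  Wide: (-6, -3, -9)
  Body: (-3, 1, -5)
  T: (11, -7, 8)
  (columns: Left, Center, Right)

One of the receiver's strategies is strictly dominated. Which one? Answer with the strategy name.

Left

Right holds the server's payoff strictly below Left in every row: -9 < -6, -5 < -3, 8 < 11.
So Left is strictly dominated for the receiver.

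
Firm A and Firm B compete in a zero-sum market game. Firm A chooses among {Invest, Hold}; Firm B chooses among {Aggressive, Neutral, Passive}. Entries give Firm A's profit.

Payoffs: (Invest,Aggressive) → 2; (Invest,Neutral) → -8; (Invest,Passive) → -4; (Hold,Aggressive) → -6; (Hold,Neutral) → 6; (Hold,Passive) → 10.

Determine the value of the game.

-18/11

Row minima: Invest → -8, Hold → -6; maximin = -6.
Column maxima: Aggressive → 2, Neutral → 6, Passive → 10; minimax = 2.
-6 ≠ 2, so there is no saddle point; optimal play is mixed.
Passive is strictly dominated by Neutral (it gives Firm A strictly more in every row), so Firm B never plays it.
On the remaining 2×2 (Invest, Hold vs Aggressive, Neutral):
Let Firm A play Invest with probability p. Expected payoff against Aggressive: 2p + (-6)(1−p) = 8p − 6; against Neutral: (-8)p + 6(1−p) = −14p + 6.
Setting these equal: 8p − 6 = −14p + 6 ⇒ 22p = 12 ⇒ p = 6/11, and the value is (8)·(6/11) − 6 = -18/11.
For Firm B: with q = P(Aggressive), equating Invest's and Hold's payoffs gives 10q − 8 = −12q + 6 ⇒ q = 7/11.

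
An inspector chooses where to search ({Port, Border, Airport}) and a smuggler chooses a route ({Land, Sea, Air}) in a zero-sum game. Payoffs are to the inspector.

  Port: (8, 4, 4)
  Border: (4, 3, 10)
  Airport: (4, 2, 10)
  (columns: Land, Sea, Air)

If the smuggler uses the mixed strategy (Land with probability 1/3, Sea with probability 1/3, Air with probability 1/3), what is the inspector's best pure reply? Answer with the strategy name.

Expected payoff of Port: (1/3)·8 + (1/3)·4 + (1/3)·4 = 16/3.
Expected payoff of Border: (1/3)·4 + (1/3)·3 + (1/3)·10 = 17/3.
Expected payoff of Airport: (1/3)·4 + (1/3)·2 + (1/3)·10 = 16/3.
The largest is 17/3, so the inspector's best response is Border.

Border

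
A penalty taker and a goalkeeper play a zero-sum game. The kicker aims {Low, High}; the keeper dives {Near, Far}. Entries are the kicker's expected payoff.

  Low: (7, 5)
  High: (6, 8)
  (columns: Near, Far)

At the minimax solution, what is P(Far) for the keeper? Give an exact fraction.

1/4

Row minima: Low → 5, High → 6; maximin = 6.
Column maxima: Near → 7, Far → 8; minimax = 7.
6 ≠ 7, so there is no saddle point; optimal play is mixed.
Let the kicker play Low with probability p. Expected payoff against Near: 7p + 6(1−p) = p + 6; against Far: 5p + 8(1−p) = −3p + 8.
Setting these equal: p + 6 = −3p + 8 ⇒ 4p = 2 ⇒ p = 1/2, and the value is (1)·(1/2) + 6 = 13/2.
For the keeper: with q = P(Near), equating Low's and High's payoffs gives 2q + 5 = −2q + 8 ⇒ q = 3/4.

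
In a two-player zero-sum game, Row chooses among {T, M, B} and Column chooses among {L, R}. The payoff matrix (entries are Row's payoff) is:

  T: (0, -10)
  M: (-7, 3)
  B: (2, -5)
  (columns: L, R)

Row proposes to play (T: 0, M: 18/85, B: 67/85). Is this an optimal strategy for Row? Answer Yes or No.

No

Against L this mix gives (18/85)·(-7) + (67/85)·2 = 8/85.
Against R this mix gives (18/85)·3 + (67/85)·(-5) = -281/85.
Column will play R, holding Row to -281/85. Shifting weight toward the row that does better against R would raise this floor (the equalizing mix achieves -29/17 against both R and L), so the proposed strategy is not optimal.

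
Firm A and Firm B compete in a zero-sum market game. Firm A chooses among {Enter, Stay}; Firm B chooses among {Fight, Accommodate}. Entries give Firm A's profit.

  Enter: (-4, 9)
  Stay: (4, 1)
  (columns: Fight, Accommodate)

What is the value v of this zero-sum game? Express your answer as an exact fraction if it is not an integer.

5/2

Row minima: Enter → -4, Stay → 1; maximin = 1.
Column maxima: Fight → 4, Accommodate → 9; minimax = 4.
1 ≠ 4, so there is no saddle point; optimal play is mixed.
Let Firm A play Enter with probability p. Expected payoff against Fight: (-4)p + 4(1−p) = −8p + 4; against Accommodate: 9p + 1(1−p) = 8p + 1.
Setting these equal: −8p + 4 = 8p + 1 ⇒ −16p = -3 ⇒ p = 3/16, and the value is (-8)·(3/16) + 4 = 5/2.
For Firm B: with q = P(Fight), equating Enter's and Stay's payoffs gives −13q + 9 = 3q + 1 ⇒ q = 1/2.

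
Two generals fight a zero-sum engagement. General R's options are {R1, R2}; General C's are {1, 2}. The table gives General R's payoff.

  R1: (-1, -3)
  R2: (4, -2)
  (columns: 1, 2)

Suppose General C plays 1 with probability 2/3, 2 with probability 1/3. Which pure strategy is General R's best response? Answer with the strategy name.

Expected payoff of R1: (2/3)·(-1) + (1/3)·(-3) = -5/3.
Expected payoff of R2: (2/3)·4 + (1/3)·(-2) = 2.
The largest is 2, so General R's best response is R2.

R2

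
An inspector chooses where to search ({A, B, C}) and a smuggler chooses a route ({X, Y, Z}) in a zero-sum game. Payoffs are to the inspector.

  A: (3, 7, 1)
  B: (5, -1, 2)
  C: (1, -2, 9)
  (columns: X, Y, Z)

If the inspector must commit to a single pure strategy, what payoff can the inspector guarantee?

Row minima: A → 1, B → -1, C → -2.
The best of these is 1.

1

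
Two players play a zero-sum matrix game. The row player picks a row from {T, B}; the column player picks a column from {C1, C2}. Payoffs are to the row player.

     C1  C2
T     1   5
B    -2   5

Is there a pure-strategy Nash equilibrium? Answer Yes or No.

Row minima: T → 1, B → -2; maximin = 1.
Column maxima: C1 → 1, C2 → 5; minimax = 1.
maximin = minimax = 1, so a saddle point exists.

Yes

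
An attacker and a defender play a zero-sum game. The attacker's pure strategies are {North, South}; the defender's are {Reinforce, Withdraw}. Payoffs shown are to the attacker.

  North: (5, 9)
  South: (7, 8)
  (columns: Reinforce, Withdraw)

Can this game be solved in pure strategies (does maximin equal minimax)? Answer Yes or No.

Yes

Row minima: North → 5, South → 7; maximin = 7.
Column maxima: Reinforce → 7, Withdraw → 9; minimax = 7.
maximin = minimax = 7, so a saddle point exists.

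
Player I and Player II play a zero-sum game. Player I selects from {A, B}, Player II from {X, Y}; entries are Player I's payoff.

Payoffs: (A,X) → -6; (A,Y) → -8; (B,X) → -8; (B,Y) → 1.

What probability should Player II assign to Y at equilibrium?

2/11

Row minima: A → -8, B → -8; maximin = -8.
Column maxima: X → -6, Y → 1; minimax = -6.
-8 ≠ -6, so there is no saddle point; optimal play is mixed.
Let Player I play A with probability p. Expected payoff against X: (-6)p + (-8)(1−p) = 2p − 8; against Y: (-8)p + 1(1−p) = −9p + 1.
Setting these equal: 2p − 8 = −9p + 1 ⇒ 11p = 9 ⇒ p = 9/11, and the value is (2)·(9/11) − 8 = -70/11.
For Player II: with q = P(X), equating A's and B's payoffs gives 2q − 8 = −9q + 1 ⇒ q = 9/11.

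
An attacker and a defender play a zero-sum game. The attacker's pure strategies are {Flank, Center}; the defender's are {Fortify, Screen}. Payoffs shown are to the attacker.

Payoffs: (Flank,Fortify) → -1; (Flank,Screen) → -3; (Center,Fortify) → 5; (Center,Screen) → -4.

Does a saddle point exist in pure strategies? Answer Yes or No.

Row minima: Flank → -3, Center → -4; maximin = -3.
Column maxima: Fortify → 5, Screen → -3; minimax = -3.
maximin = minimax = -3, so a saddle point exists.

Yes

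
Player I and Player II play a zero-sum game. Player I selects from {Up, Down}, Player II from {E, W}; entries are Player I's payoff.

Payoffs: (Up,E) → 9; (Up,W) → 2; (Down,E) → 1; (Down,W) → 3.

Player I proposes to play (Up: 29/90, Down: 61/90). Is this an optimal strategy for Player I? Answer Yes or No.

Against E this mix gives (29/90)·9 + (61/90)·1 = 161/45.
Against W this mix gives (29/90)·2 + (61/90)·3 = 241/90.
Player II will play W, holding Player I to 241/90. Shifting weight toward the row that does better against W would raise this floor (the equalizing mix achieves 25/9 against both W and E), so the proposed strategy is not optimal.

No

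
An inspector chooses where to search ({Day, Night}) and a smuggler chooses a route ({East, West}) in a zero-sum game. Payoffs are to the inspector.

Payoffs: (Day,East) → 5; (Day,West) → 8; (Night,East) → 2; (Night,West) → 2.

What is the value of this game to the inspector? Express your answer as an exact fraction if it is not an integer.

Row minima: Day → 5, Night → 2; maximin = 5.
Column maxima: East → 5, West → 8; minimax = 5.
Since maximin = minimax = 5, there is a saddle point and the value is 5.

5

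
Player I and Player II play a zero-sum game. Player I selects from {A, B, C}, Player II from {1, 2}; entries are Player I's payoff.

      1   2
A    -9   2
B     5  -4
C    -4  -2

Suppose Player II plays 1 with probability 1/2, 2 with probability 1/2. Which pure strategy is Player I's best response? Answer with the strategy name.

B

Expected payoff of A: (1/2)·(-9) + (1/2)·2 = -7/2.
Expected payoff of B: (1/2)·5 + (1/2)·(-4) = 1/2.
Expected payoff of C: (1/2)·(-4) + (1/2)·(-2) = -3.
The largest is 1/2, so Player I's best response is B.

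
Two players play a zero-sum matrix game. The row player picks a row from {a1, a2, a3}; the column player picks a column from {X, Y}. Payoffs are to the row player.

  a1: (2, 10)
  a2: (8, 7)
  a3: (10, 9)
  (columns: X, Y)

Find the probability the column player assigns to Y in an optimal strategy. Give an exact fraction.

8/9

Row minima: a1 → 2, a2 → 7, a3 → 9; maximin = 9.
Column maxima: X → 10, Y → 10; minimax = 10.
9 ≠ 10, so there is no saddle point; optimal play is mixed.
a2 is strictly dominated by a3, so the row player never plays it.
On the remaining 2×2 (a1, a3 vs X, Y):
Let the row player play a1 with probability p. Expected payoff against X: 2p + 10(1−p) = −8p + 10; against Y: 10p + 9(1−p) = p + 9.
Setting these equal: −8p + 10 = p + 9 ⇒ −9p = -1 ⇒ p = 1/9, and the value is (-8)·(1/9) + 10 = 82/9.
For the column player: with q = P(X), equating a1's and a3's payoffs gives −8q + 10 = q + 9 ⇒ q = 1/9.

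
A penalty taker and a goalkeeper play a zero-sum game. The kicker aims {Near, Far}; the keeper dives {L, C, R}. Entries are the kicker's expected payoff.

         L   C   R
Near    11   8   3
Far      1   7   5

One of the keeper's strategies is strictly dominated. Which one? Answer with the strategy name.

C

R holds the kicker's payoff strictly below C in every row: 3 < 8, 5 < 7.
So C is strictly dominated for the keeper.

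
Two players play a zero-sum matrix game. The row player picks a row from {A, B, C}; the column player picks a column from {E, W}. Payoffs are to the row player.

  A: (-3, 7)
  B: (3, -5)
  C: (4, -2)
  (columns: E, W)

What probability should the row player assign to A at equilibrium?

Row minima: A → -3, B → -5, C → -2; maximin = -2.
Column maxima: E → 4, W → 7; minimax = 4.
-2 ≠ 4, so there is no saddle point; optimal play is mixed.
B is strictly dominated by C, so the row player never plays it.
On the remaining 2×2 (A, C vs E, W):
Let the row player play A with probability p. Expected payoff against E: (-3)p + 4(1−p) = −7p + 4; against W: 7p + (-2)(1−p) = 9p − 2.
Setting these equal: −7p + 4 = 9p − 2 ⇒ −16p = -6 ⇒ p = 3/8, and the value is (-7)·(3/8) + 4 = 11/8.
For the column player: with q = P(E), equating A's and C's payoffs gives −10q + 7 = 6q − 2 ⇒ q = 9/16.

3/8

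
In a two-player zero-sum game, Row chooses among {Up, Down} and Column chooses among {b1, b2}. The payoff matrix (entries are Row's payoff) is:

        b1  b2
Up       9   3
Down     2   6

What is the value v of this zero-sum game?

Row minima: Up → 3, Down → 2; maximin = 3.
Column maxima: b1 → 9, b2 → 6; minimax = 6.
3 ≠ 6, so there is no saddle point; optimal play is mixed.
Let Row play Up with probability p. Expected payoff against b1: 9p + 2(1−p) = 7p + 2; against b2: 3p + 6(1−p) = −3p + 6.
Setting these equal: 7p + 2 = −3p + 6 ⇒ 10p = 4 ⇒ p = 2/5, and the value is (7)·(2/5) + 2 = 24/5.
For Column: with q = P(b1), equating Up's and Down's payoffs gives 6q + 3 = −4q + 6 ⇒ q = 3/10.

24/5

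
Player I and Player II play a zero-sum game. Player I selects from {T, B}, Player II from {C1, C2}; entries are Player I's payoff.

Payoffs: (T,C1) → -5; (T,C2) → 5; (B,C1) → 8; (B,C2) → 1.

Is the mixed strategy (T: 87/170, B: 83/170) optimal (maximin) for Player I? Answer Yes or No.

Against C1 this mix gives (87/170)·(-5) + (83/170)·8 = 229/170.
Against C2 this mix gives (87/170)·5 + (83/170)·1 = 259/85.
Player II will play C1, holding Player I to 229/170. Shifting weight toward the row that does better against C1 would raise this floor (the equalizing mix achieves 45/17 against both C1 and C2), so the proposed strategy is not optimal.

No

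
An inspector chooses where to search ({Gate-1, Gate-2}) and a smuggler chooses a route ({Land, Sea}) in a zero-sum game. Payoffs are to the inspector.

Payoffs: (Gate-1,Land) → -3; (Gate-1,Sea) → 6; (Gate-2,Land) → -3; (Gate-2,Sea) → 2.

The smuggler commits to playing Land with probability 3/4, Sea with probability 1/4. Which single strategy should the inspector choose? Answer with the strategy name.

Expected payoff of Gate-1: (3/4)·(-3) + (1/4)·6 = -3/4.
Expected payoff of Gate-2: (3/4)·(-3) + (1/4)·2 = -7/4.
The largest is -3/4, so the inspector's best response is Gate-1.

Gate-1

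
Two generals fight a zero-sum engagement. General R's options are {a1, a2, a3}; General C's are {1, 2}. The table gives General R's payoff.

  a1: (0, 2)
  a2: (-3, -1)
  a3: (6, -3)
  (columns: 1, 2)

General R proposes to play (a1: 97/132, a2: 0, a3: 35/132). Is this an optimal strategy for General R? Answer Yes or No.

Against 1 this mix gives (97/132)·0 + (35/132)·6 = 35/22.
Against 2 this mix gives (97/132)·2 + (35/132)·(-3) = 89/132.
General C will play 2, holding General R to 89/132. Shifting weight toward the row that does better against 2 would raise this floor (the equalizing mix achieves 12/11 against both 2 and 1), so the proposed strategy is not optimal.

No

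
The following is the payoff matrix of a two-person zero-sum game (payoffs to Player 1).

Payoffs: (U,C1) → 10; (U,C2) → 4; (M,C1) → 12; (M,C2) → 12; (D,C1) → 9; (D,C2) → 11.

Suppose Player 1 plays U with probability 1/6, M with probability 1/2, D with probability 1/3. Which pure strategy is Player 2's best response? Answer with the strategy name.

If Player 2 plays C1, Player 1's expected payoff is (1/6)·10 + (1/2)·12 + (1/3)·9 = 32/3.
If Player 2 plays C2, Player 1's expected payoff is (1/6)·4 + (1/2)·12 + (1/3)·11 = 31/3.
Player 2 minimizes Player 1's payoff; the smallest is 31/3, so the best response is C2.

C2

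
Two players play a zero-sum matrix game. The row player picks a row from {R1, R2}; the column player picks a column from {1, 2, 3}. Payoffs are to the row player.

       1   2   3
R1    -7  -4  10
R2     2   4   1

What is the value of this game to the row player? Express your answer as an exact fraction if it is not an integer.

Row minima: R1 → -7, R2 → 1; maximin = 1.
Column maxima: 1 → 2, 2 → 4, 3 → 10; minimax = 2.
1 ≠ 2, so there is no saddle point; optimal play is mixed.
2 is strictly dominated by 1 (it gives the row player strictly more in every row), so the column player never plays it.
On the remaining 2×2 (R1, R2 vs 1, 3):
Let the row player play R1 with probability p. Expected payoff against 1: (-7)p + 2(1−p) = −9p + 2; against 3: 10p + 1(1−p) = 9p + 1.
Setting these equal: −9p + 2 = 9p + 1 ⇒ −18p = -1 ⇒ p = 1/18, and the value is (-9)·(1/18) + 2 = 3/2.
For the column player: with q = P(1), equating R1's and R2's payoffs gives −17q + 10 = q + 1 ⇒ q = 1/2.

3/2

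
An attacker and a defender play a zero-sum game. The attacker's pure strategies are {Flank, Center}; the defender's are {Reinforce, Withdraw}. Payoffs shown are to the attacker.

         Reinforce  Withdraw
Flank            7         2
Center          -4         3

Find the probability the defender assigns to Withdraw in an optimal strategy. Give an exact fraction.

11/12

Row minima: Flank → 2, Center → -4; maximin = 2.
Column maxima: Reinforce → 7, Withdraw → 3; minimax = 3.
2 ≠ 3, so there is no saddle point; optimal play is mixed.
Let the attacker play Flank with probability p. Expected payoff against Reinforce: 7p + (-4)(1−p) = 11p − 4; against Withdraw: 2p + 3(1−p) = −p + 3.
Setting these equal: 11p − 4 = −p + 3 ⇒ 12p = 7 ⇒ p = 7/12, and the value is (11)·(7/12) − 4 = 29/12.
For the defender: with q = P(Reinforce), equating Flank's and Center's payoffs gives 5q + 2 = −7q + 3 ⇒ q = 1/12.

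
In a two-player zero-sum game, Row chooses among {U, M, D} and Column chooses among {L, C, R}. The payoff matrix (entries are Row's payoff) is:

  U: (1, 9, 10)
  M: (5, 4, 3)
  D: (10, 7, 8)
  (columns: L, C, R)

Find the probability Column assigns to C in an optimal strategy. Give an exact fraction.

9/11

Row minima: U → 1, M → 3, D → 7; maximin = 7.
Column maxima: L → 10, C → 9, R → 10; minimax = 9.
7 ≠ 9, so there is no saddle point; optimal play is mixed.
M is strictly dominated by D, so Row never plays it.
With M eliminated, R is strictly dominated by C (it gives Row strictly more in every remaining row), so Column never plays it.
On the remaining 2×2 (U, D vs L, C):
Let Row play U with probability p. Expected payoff against L: 1p + 10(1−p) = −9p + 10; against C: 9p + 7(1−p) = 2p + 7.
Setting these equal: −9p + 10 = 2p + 7 ⇒ −11p = -3 ⇒ p = 3/11, and the value is (-9)·(3/11) + 10 = 83/11.
For Column: with q = P(L), equating U's and D's payoffs gives −8q + 9 = 3q + 7 ⇒ q = 2/11.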